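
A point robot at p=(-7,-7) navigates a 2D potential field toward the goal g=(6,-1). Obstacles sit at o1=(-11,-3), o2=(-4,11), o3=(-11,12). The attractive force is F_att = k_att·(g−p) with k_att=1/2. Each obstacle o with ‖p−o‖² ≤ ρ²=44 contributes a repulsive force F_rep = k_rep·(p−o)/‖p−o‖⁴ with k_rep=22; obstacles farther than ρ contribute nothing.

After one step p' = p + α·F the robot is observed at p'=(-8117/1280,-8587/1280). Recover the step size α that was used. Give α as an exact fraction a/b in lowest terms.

F_att = 1/2·(g−p) = 1/2·(13,6) = (6.5000,3.0000)
o1: d²=32 ≤ ρ²=44; F_rep = 22·(4,-4)/32² = (0.0859,-0.0859)
o2: d²=333 > ρ²=44 → inactive
o3: d²=377 > ρ²=44 → inactive
F = F_att + ΣF_rep = (6.5859,2.9141)
Δp = p'−p = (0.6586,0.2914); α = Δx/Fx = (843/1280) / (843/128) = 1/10
check: Δy/Fy = (373/1280) / (373/128) = 1/10 ✓

α = 1/10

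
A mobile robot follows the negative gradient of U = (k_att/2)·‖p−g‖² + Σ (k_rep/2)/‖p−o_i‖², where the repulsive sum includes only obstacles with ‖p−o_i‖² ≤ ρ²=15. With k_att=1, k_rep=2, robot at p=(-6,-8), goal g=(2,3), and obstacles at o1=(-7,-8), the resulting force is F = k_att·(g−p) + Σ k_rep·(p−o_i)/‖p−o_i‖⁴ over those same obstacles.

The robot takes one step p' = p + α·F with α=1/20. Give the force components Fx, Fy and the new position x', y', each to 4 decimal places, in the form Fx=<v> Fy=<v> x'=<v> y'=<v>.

F_att = 1·(g−p) = 1·(8,11) = (8.0000,11.0000)
o1: d²=1 ≤ ρ²=15; F_rep = 2·(1,0)/1² = (2.0000,0.0000)
F = F_att + ΣF_rep = (10.0000,11.0000)
p' = p + 1/20·F = (-5.5000,-7.4500)

Fx=10.0000 Fy=11.0000 x'=-5.5000 y'=-7.4500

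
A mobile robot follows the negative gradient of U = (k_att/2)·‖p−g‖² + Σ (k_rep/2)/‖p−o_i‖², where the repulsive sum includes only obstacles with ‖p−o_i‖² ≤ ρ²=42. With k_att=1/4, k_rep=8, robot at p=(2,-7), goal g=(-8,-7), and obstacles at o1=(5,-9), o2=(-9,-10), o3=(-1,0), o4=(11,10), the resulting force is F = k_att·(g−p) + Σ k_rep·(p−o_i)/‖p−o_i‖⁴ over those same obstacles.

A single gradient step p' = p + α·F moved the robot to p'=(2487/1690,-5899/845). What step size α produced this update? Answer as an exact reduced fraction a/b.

α = 1/5

F_att = 1/4·(g−p) = 1/4·(-10,0) = (-2.5000,0.0000)
o1: d²=13 ≤ ρ²=42; F_rep = 8·(-3,2)/13² = (-0.1420,0.0947)
o2: d²=130 > ρ²=42 → inactive
o3: d²=58 > ρ²=42 → inactive
o4: d²=370 > ρ²=42 → inactive
F = F_att + ΣF_rep = (-2.6420,0.0947)
Δp = p'−p = (-0.5284,0.0189); α = Δx/Fx = (-893/1690) / (-893/338) = 1/5
check: Δy/Fy = (16/845) / (16/169) = 1/5 ✓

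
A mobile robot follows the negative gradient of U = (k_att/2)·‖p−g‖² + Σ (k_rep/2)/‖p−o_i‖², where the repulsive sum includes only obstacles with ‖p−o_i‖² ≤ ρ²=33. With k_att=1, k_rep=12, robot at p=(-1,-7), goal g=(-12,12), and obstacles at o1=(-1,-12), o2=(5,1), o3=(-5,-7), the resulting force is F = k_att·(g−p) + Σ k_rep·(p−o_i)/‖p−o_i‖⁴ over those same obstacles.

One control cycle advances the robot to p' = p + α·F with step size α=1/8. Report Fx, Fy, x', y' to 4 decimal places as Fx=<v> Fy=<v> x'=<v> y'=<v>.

Fx=-10.8125 Fy=19.0960 x'=-2.3516 y'=-4.6130

F_att = 1·(g−p) = 1·(-11,19) = (-11.0000,19.0000)
o1: d²=25 ≤ ρ²=33; F_rep = 12·(0,5)/25² = (0.0000,0.0960)
o2: d²=100 > ρ²=33 → inactive
o3: d²=16 ≤ ρ²=33; F_rep = 12·(4,0)/16² = (0.1875,0.0000)
F = F_att + ΣF_rep = (-10.8125,19.0960)
p' = p + 1/8·F = (-2.3516,-4.6130)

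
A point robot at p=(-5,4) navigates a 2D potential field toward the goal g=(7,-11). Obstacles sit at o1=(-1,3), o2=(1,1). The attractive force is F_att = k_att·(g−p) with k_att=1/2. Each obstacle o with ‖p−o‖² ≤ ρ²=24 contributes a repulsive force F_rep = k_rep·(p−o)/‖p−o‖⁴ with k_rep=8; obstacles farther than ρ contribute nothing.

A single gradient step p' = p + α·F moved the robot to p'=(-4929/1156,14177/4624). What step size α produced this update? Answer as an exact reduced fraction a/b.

F_att = 1/2·(g−p) = 1/2·(12,-15) = (6.0000,-7.5000)
o1: d²=17 ≤ ρ²=24; F_rep = 8·(-4,1)/17² = (-0.1107,0.0277)
o2: d²=45 > ρ²=24 → inactive
F = F_att + ΣF_rep = (5.8893,-7.4723)
Δp = p'−p = (0.7362,-0.9340); α = Δx/Fx = (851/1156) / (1702/289) = 1/8
check: Δy/Fy = (-4319/4624) / (-4319/578) = 1/8 ✓

α = 1/8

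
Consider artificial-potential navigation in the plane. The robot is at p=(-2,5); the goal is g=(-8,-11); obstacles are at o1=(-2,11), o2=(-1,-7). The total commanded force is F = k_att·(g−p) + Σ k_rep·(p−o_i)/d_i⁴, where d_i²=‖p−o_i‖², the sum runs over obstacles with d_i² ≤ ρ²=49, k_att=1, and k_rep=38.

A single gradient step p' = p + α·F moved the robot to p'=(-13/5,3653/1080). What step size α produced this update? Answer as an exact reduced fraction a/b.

α = 1/10

F_att = 1·(g−p) = 1·(-6,-16) = (-6.0000,-16.0000)
o1: d²=36 ≤ ρ²=49; F_rep = 38·(0,-6)/36² = (0.0000,-0.1759)
o2: d²=145 > ρ²=49 → inactive
F = F_att + ΣF_rep = (-6.0000,-16.1759)
Δp = p'−p = (-0.6000,-1.6176); α = Δx/Fx = (-3/5) / (-6) = 1/10
check: Δy/Fy = (-1747/1080) / (-1747/108) = 1/10 ✓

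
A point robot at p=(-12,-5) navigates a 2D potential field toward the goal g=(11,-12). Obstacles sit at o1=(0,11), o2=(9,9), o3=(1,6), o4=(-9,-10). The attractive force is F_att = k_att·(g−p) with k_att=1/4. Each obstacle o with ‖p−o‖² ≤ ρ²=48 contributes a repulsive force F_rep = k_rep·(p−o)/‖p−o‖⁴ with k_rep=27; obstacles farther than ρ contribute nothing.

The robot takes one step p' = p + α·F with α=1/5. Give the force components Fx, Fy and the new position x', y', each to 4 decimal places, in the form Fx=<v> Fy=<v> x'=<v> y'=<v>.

F_att = 1/4·(g−p) = 1/4·(23,-7) = (5.7500,-1.7500)
o1: d²=400 > ρ²=48 → inactive
o2: d²=637 > ρ²=48 → inactive
o3: d²=290 > ρ²=48 → inactive
o4: d²=34 ≤ ρ²=48; F_rep = 27·(-3,5)/34² = (-0.0701,0.1168)
F = F_att + ΣF_rep = (5.6799,-1.6332)
p' = p + 1/5·F = (-10.8640,-5.3266)

Fx=5.6799 Fy=-1.6332 x'=-10.8640 y'=-5.3266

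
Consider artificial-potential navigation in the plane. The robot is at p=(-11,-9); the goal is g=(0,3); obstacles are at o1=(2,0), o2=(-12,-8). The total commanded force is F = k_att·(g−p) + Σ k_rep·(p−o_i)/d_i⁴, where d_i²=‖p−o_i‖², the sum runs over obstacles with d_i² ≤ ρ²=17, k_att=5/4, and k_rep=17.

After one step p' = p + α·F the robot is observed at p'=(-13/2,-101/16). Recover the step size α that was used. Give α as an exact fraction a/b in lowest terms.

α = 1/4

F_att = 5/4·(g−p) = 5/4·(11,12) = (13.7500,15.0000)
o1: d²=250 > ρ²=17 → inactive
o2: d²=2 ≤ ρ²=17; F_rep = 17·(1,-1)/2² = (4.2500,-4.2500)
F = F_att + ΣF_rep = (18.0000,10.7500)
Δp = p'−p = (4.5000,2.6875); α = Δx/Fx = (9/2) / (18) = 1/4
check: Δy/Fy = (43/16) / (43/4) = 1/4 ✓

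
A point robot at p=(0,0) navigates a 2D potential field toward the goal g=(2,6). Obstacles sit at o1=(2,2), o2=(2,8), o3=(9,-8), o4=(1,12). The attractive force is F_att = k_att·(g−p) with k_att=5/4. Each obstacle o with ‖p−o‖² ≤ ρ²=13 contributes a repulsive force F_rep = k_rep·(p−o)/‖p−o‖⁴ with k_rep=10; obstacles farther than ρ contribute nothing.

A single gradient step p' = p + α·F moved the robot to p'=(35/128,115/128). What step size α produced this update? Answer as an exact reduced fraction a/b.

F_att = 5/4·(g−p) = 5/4·(2,6) = (2.5000,7.5000)
o1: d²=8 ≤ ρ²=13; F_rep = 10·(-2,-2)/8² = (-0.3125,-0.3125)
o2: d²=68 > ρ²=13 → inactive
o3: d²=145 > ρ²=13 → inactive
o4: d²=145 > ρ²=13 → inactive
F = F_att + ΣF_rep = (2.1875,7.1875)
Δp = p'−p = (0.2734,0.8984); α = Δx/Fx = (35/128) / (35/16) = 1/8
check: Δy/Fy = (115/128) / (115/16) = 1/8 ✓

α = 1/8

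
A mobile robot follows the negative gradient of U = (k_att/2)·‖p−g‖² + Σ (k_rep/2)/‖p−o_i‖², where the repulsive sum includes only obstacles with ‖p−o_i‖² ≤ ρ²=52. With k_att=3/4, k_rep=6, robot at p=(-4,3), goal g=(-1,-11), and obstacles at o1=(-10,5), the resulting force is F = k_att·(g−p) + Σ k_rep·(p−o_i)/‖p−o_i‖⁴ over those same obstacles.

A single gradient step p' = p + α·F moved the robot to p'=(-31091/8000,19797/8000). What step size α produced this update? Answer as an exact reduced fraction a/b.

α = 1/20

F_att = 3/4·(g−p) = 3/4·(3,-14) = (2.2500,-10.5000)
o1: d²=40 ≤ ρ²=52; F_rep = 6·(6,-2)/40² = (0.0225,-0.0075)
F = F_att + ΣF_rep = (2.2725,-10.5075)
Δp = p'−p = (0.1136,-0.5254); α = Δx/Fx = (909/8000) / (909/400) = 1/20
check: Δy/Fy = (-4203/8000) / (-4203/400) = 1/20 ✓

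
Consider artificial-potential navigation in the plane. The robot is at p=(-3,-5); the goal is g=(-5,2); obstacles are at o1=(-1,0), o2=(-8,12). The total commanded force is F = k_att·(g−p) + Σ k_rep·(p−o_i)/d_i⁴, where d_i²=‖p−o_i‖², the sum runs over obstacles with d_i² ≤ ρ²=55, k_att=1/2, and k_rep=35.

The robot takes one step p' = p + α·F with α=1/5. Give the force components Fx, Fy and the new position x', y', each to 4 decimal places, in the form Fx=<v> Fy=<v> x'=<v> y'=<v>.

Fx=-1.0832 Fy=3.2919 x'=-3.2166 y'=-4.3416

F_att = 1/2·(g−p) = 1/2·(-2,7) = (-1.0000,3.5000)
o1: d²=29 ≤ ρ²=55; F_rep = 35·(-2,-5)/29² = (-0.0832,-0.2081)
o2: d²=314 > ρ²=55 → inactive
F = F_att + ΣF_rep = (-1.0832,3.2919)
p' = p + 1/5·F = (-3.2166,-4.3416)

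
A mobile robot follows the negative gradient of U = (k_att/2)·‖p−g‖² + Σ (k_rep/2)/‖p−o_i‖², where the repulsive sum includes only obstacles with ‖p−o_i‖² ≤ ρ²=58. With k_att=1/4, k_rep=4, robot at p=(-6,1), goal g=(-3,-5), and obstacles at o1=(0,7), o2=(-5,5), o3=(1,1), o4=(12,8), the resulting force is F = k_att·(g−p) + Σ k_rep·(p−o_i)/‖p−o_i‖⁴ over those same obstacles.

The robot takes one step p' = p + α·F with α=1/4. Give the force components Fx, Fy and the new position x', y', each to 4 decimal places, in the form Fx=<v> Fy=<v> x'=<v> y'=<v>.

Fx=0.7245 Fy=-1.5554 x'=-5.8189 y'=0.6112

F_att = 1/4·(g−p) = 1/4·(3,-6) = (0.7500,-1.5000)
o1: d²=72 > ρ²=58 → inactive
o2: d²=17 ≤ ρ²=58; F_rep = 4·(-1,-4)/17² = (-0.0138,-0.0554)
o3: d²=49 ≤ ρ²=58; F_rep = 4·(-7,0)/49² = (-0.0117,0.0000)
o4: d²=373 > ρ²=58 → inactive
F = F_att + ΣF_rep = (0.7245,-1.5554)
p' = p + 1/4·F = (-5.8189,0.6112)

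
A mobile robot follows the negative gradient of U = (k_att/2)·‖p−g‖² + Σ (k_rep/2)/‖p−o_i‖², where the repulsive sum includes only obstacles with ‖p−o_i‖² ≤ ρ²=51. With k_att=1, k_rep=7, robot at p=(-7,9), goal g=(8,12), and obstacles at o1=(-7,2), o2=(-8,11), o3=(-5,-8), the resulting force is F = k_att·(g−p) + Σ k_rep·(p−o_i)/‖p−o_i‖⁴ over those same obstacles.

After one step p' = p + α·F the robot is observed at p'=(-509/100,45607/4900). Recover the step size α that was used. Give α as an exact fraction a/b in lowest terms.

α = 1/8

F_att = 1·(g−p) = 1·(15,3) = (15.0000,3.0000)
o1: d²=49 ≤ ρ²=51; F_rep = 7·(0,7)/49² = (0.0000,0.0204)
o2: d²=5 ≤ ρ²=51; F_rep = 7·(1,-2)/5² = (0.2800,-0.5600)
o3: d²=293 > ρ²=51 → inactive
F = F_att + ΣF_rep = (15.2800,2.4604)
Δp = p'−p = (1.9100,0.3076); α = Δx/Fx = (191/100) / (382/25) = 1/8
check: Δy/Fy = (1507/4900) / (3014/1225) = 1/8 ✓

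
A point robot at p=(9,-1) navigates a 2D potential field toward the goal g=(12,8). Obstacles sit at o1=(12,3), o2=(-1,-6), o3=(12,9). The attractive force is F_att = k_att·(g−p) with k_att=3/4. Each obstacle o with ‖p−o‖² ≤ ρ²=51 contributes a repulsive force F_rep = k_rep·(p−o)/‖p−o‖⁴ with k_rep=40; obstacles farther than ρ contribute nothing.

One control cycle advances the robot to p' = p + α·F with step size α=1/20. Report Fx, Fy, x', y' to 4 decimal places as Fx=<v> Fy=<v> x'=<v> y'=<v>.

F_att = 3/4·(g−p) = 3/4·(3,9) = (2.2500,6.7500)
o1: d²=25 ≤ ρ²=51; F_rep = 40·(-3,-4)/25² = (-0.1920,-0.2560)
o2: d²=125 > ρ²=51 → inactive
o3: d²=109 > ρ²=51 → inactive
F = F_att + ΣF_rep = (2.0580,6.4940)
p' = p + 1/20·F = (9.1029,-0.6753)

Fx=2.0580 Fy=6.4940 x'=9.1029 y'=-0.6753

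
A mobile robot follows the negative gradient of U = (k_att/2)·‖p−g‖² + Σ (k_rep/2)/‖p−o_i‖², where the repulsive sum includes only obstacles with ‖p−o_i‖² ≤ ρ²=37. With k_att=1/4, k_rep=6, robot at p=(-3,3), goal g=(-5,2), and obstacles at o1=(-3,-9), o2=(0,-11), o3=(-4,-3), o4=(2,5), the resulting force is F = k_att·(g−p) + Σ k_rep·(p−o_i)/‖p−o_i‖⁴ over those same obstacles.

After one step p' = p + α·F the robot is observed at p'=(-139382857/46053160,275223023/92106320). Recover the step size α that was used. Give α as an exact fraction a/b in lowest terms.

F_att = 1/4·(g−p) = 1/4·(-2,-1) = (-0.5000,-0.2500)
o1: d²=144 > ρ²=37 → inactive
o2: d²=205 > ρ²=37 → inactive
o3: d²=37 ≤ ρ²=37; F_rep = 6·(1,6)/37² = (0.0044,0.0263)
o4: d²=29 ≤ ρ²=37; F_rep = 6·(-5,-2)/29² = (-0.0357,-0.0143)
F = F_att + ΣF_rep = (-0.5313,-0.2380)
Δp = p'−p = (-0.0266,-0.0119); α = Δx/Fx = (-1223377/46053160) / (-1223377/2302658) = 1/20
check: Δy/Fy = (-1095937/92106320) / (-1095937/4605316) = 1/20 ✓

α = 1/20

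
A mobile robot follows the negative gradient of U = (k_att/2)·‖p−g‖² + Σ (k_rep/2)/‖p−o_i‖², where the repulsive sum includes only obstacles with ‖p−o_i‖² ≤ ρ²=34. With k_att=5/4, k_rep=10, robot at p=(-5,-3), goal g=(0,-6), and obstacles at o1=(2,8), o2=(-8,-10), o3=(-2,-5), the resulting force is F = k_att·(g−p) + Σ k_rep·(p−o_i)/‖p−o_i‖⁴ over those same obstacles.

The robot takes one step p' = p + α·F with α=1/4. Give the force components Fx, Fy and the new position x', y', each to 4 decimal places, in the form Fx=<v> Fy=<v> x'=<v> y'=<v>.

F_att = 5/4·(g−p) = 5/4·(5,-3) = (6.2500,-3.7500)
o1: d²=170 > ρ²=34 → inactive
o2: d²=58 > ρ²=34 → inactive
o3: d²=13 ≤ ρ²=34; F_rep = 10·(-3,2)/13² = (-0.1775,0.1183)
F = F_att + ΣF_rep = (6.0725,-3.6317)
p' = p + 1/4·F = (-3.4819,-3.9079)

Fx=6.0725 Fy=-3.6317 x'=-3.4819 y'=-3.9079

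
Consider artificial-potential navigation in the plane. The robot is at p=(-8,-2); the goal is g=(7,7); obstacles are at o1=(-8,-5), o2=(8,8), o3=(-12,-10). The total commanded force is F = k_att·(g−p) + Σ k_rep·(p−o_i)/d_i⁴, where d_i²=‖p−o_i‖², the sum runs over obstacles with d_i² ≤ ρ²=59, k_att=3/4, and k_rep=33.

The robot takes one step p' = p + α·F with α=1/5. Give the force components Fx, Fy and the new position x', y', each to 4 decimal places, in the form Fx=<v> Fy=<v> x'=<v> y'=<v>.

F_att = 3/4·(g−p) = 3/4·(15,9) = (11.2500,6.7500)
o1: d²=9 ≤ ρ²=59; F_rep = 33·(0,3)/9² = (0.0000,1.2222)
o2: d²=356 > ρ²=59 → inactive
o3: d²=80 > ρ²=59 → inactive
F = F_att + ΣF_rep = (11.2500,7.9722)
p' = p + 1/5·F = (-5.7500,-0.4056)

Fx=11.2500 Fy=7.9722 x'=-5.7500 y'=-0.4056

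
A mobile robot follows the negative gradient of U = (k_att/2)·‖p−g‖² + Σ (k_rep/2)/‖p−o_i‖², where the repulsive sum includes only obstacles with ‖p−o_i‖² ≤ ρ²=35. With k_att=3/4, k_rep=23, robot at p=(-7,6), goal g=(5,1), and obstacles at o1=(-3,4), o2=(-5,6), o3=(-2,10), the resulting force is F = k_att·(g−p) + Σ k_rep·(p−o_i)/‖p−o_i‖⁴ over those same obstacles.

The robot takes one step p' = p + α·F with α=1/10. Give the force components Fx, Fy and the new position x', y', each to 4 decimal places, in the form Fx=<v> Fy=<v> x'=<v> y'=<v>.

F_att = 3/4·(g−p) = 3/4·(12,-5) = (9.0000,-3.7500)
o1: d²=20 ≤ ρ²=35; F_rep = 23·(-4,2)/20² = (-0.2300,0.1150)
o2: d²=4 ≤ ρ²=35; F_rep = 23·(-2,0)/4² = (-2.8750,0.0000)
o3: d²=41 > ρ²=35 → inactive
F = F_att + ΣF_rep = (5.8950,-3.6350)
p' = p + 1/10·F = (-6.4105,5.6365)

Fx=5.8950 Fy=-3.6350 x'=-6.4105 y'=5.6365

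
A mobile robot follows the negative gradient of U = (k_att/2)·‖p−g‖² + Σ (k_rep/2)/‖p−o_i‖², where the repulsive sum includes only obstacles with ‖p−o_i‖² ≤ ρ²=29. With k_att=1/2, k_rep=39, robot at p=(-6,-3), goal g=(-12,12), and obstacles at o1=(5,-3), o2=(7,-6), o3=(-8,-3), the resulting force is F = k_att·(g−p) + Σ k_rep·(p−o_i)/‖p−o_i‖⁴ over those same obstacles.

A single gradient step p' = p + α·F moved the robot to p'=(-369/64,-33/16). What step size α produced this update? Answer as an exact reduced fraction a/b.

F_att = 1/2·(g−p) = 1/2·(-6,15) = (-3.0000,7.5000)
o1: d²=121 > ρ²=29 → inactive
o2: d²=178 > ρ²=29 → inactive
o3: d²=4 ≤ ρ²=29; F_rep = 39·(2,0)/4² = (4.8750,0.0000)
F = F_att + ΣF_rep = (1.8750,7.5000)
Δp = p'−p = (0.2344,0.9375); α = Δx/Fx = (15/64) / (15/8) = 1/8
check: Δy/Fy = (15/16) / (15/2) = 1/8 ✓

α = 1/8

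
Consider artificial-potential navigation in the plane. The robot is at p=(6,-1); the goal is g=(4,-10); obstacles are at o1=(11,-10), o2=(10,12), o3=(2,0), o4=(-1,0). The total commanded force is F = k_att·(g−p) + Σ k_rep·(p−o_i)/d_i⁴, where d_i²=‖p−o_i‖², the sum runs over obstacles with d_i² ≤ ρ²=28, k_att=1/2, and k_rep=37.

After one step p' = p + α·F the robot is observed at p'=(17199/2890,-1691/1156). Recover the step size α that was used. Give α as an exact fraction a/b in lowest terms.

F_att = 1/2·(g−p) = 1/2·(-2,-9) = (-1.0000,-4.5000)
o1: d²=106 > ρ²=28 → inactive
o2: d²=185 > ρ²=28 → inactive
o3: d²=17 ≤ ρ²=28; F_rep = 37·(4,-1)/17² = (0.5121,-0.1280)
o4: d²=50 > ρ²=28 → inactive
F = F_att + ΣF_rep = (-0.4879,-4.6280)
Δp = p'−p = (-0.0488,-0.4628); α = Δx/Fx = (-141/2890) / (-141/289) = 1/10
check: Δy/Fy = (-535/1156) / (-2675/578) = 1/10 ✓

α = 1/10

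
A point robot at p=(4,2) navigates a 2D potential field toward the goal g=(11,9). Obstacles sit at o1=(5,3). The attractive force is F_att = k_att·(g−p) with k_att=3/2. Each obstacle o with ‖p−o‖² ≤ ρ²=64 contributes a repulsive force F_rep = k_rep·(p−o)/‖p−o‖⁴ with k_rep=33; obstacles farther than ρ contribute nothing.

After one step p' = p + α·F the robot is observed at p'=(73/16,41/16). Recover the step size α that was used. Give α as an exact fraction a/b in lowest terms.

F_att = 3/2·(g−p) = 3/2·(7,7) = (10.5000,10.5000)
o1: d²=2 ≤ ρ²=64; F_rep = 33·(-1,-1)/2² = (-8.2500,-8.2500)
F = F_att + ΣF_rep = (2.2500,2.2500)
Δp = p'−p = (0.5625,0.5625); α = Δx/Fx = (9/16) / (9/4) = 1/4
check: Δy/Fy = (9/16) / (9/4) = 1/4 ✓

α = 1/4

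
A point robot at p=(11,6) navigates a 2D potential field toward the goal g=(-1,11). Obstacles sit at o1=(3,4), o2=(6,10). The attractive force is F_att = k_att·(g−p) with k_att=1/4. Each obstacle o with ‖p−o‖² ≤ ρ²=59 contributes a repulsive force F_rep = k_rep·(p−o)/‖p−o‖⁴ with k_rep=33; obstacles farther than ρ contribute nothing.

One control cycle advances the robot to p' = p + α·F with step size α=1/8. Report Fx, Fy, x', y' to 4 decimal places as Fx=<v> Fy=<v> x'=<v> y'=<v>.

Fx=-2.9018 Fy=1.1715 x'=10.6373 y'=6.1464

F_att = 1/4·(g−p) = 1/4·(-12,5) = (-3.0000,1.2500)
o1: d²=68 > ρ²=59 → inactive
o2: d²=41 ≤ ρ²=59; F_rep = 33·(5,-4)/41² = (0.0982,-0.0785)
F = F_att + ΣF_rep = (-2.9018,1.1715)
p' = p + 1/8·F = (10.6373,6.1464)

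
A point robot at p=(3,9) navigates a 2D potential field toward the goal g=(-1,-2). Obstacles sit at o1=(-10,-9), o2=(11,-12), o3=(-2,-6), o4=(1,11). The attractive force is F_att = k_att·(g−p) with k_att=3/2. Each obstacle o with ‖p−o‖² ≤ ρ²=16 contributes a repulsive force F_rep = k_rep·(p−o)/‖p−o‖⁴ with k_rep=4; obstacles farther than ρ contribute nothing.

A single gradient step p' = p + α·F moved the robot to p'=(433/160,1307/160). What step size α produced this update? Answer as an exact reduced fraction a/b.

F_att = 3/2·(g−p) = 3/2·(-4,-11) = (-6.0000,-16.5000)
o1: d²=493 > ρ²=16 → inactive
o2: d²=505 > ρ²=16 → inactive
o3: d²=250 > ρ²=16 → inactive
o4: d²=8 ≤ ρ²=16; F_rep = 4·(2,-2)/8² = (0.1250,-0.1250)
F = F_att + ΣF_rep = (-5.8750,-16.6250)
Δp = p'−p = (-0.2938,-0.8313); α = Δx/Fx = (-47/160) / (-47/8) = 1/20
check: Δy/Fy = (-133/160) / (-133/8) = 1/20 ✓

α = 1/20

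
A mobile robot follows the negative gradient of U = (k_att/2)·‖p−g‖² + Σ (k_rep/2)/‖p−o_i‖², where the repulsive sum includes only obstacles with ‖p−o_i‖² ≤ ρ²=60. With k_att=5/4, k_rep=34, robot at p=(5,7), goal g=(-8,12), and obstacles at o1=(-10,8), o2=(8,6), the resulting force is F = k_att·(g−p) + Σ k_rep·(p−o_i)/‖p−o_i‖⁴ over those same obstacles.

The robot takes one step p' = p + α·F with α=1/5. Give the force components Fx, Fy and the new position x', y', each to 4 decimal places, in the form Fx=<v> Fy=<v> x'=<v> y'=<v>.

F_att = 5/4·(g−p) = 5/4·(-13,5) = (-16.2500,6.2500)
o1: d²=226 > ρ²=60 → inactive
o2: d²=10 ≤ ρ²=60; F_rep = 34·(-3,1)/10² = (-1.0200,0.3400)
F = F_att + ΣF_rep = (-17.2700,6.5900)
p' = p + 1/5·F = (1.5460,8.3180)

Fx=-17.2700 Fy=6.5900 x'=1.5460 y'=8.3180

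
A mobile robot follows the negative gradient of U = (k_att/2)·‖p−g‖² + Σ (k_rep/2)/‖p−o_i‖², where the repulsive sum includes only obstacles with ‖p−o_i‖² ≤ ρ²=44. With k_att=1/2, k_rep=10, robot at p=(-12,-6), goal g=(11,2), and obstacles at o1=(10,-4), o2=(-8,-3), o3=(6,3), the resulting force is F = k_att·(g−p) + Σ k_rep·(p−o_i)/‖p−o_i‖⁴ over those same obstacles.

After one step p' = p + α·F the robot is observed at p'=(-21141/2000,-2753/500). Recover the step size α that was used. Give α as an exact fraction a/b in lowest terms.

F_att = 1/2·(g−p) = 1/2·(23,8) = (11.5000,4.0000)
o1: d²=488 > ρ²=44 → inactive
o2: d²=25 ≤ ρ²=44; F_rep = 10·(-4,-3)/25² = (-0.0640,-0.0480)
o3: d²=405 > ρ²=44 → inactive
F = F_att + ΣF_rep = (11.4360,3.9520)
Δp = p'−p = (1.4295,0.4940); α = Δx/Fx = (2859/2000) / (2859/250) = 1/8
check: Δy/Fy = (247/500) / (494/125) = 1/8 ✓

α = 1/8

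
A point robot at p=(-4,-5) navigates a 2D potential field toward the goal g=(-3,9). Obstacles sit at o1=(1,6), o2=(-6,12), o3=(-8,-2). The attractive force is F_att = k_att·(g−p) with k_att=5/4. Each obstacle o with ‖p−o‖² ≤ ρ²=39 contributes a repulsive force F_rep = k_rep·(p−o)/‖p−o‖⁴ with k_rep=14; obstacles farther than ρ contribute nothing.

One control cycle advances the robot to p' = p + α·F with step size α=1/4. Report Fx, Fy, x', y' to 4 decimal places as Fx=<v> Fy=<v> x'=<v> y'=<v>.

F_att = 5/4·(g−p) = 5/4·(1,14) = (1.2500,17.5000)
o1: d²=146 > ρ²=39 → inactive
o2: d²=293 > ρ²=39 → inactive
o3: d²=25 ≤ ρ²=39; F_rep = 14·(4,-3)/25² = (0.0896,-0.0672)
F = F_att + ΣF_rep = (1.3396,17.4328)
p' = p + 1/4·F = (-3.6651,-0.6418)

Fx=1.3396 Fy=17.4328 x'=-3.6651 y'=-0.6418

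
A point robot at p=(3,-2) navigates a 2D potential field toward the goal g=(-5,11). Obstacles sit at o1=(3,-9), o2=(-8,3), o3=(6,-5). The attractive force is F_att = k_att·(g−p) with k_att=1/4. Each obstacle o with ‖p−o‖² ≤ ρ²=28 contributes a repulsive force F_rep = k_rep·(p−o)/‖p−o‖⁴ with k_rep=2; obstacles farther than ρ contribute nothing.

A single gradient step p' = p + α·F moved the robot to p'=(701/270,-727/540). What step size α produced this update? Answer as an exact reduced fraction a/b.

F_att = 1/4·(g−p) = 1/4·(-8,13) = (-2.0000,3.2500)
o1: d²=49 > ρ²=28 → inactive
o2: d²=146 > ρ²=28 → inactive
o3: d²=18 ≤ ρ²=28; F_rep = 2·(-3,3)/18² = (-0.0185,0.0185)
F = F_att + ΣF_rep = (-2.0185,3.2685)
Δp = p'−p = (-0.4037,0.6537); α = Δx/Fx = (-109/270) / (-109/54) = 1/5
check: Δy/Fy = (353/540) / (353/108) = 1/5 ✓

α = 1/5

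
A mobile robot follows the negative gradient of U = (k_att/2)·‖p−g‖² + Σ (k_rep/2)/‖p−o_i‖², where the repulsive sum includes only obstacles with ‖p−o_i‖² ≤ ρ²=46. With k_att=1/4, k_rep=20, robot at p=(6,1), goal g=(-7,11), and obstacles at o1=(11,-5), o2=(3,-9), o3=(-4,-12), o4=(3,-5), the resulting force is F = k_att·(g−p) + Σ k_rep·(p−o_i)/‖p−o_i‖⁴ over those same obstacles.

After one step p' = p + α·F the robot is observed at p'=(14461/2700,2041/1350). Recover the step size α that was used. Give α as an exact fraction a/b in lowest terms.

α = 1/5

F_att = 1/4·(g−p) = 1/4·(-13,10) = (-3.2500,2.5000)
o1: d²=61 > ρ²=46 → inactive
o2: d²=109 > ρ²=46 → inactive
o3: d²=269 > ρ²=46 → inactive
o4: d²=45 ≤ ρ²=46; F_rep = 20·(3,6)/45² = (0.0296,0.0593)
F = F_att + ΣF_rep = (-3.2204,2.5593)
Δp = p'−p = (-0.6441,0.5119); α = Δx/Fx = (-1739/2700) / (-1739/540) = 1/5
check: Δy/Fy = (691/1350) / (691/270) = 1/5 ✓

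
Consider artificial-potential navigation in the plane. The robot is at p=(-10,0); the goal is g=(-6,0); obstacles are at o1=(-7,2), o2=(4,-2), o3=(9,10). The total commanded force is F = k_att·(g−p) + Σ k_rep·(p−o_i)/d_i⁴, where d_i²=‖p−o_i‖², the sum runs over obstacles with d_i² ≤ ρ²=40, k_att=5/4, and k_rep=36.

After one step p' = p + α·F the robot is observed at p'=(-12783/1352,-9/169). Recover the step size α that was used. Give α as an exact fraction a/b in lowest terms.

α = 1/8

F_att = 5/4·(g−p) = 5/4·(4,0) = (5.0000,0.0000)
o1: d²=13 ≤ ρ²=40; F_rep = 36·(-3,-2)/13² = (-0.6391,-0.4260)
o2: d²=200 > ρ²=40 → inactive
o3: d²=461 > ρ²=40 → inactive
F = F_att + ΣF_rep = (4.3609,-0.4260)
Δp = p'−p = (0.5451,-0.0533); α = Δx/Fx = (737/1352) / (737/169) = 1/8
check: Δy/Fy = (-9/169) / (-72/169) = 1/8 ✓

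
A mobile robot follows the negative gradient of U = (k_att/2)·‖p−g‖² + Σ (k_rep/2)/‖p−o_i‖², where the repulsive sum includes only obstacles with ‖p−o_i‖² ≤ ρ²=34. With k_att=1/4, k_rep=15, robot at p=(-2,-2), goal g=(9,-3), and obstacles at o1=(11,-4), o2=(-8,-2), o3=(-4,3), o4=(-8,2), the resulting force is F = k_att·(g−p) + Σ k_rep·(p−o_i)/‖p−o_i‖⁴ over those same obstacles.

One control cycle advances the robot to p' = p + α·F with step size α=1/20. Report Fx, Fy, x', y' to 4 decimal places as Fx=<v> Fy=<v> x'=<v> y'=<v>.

F_att = 1/4·(g−p) = 1/4·(11,-1) = (2.7500,-0.2500)
o1: d²=173 > ρ²=34 → inactive
o2: d²=36 > ρ²=34 → inactive
o3: d²=29 ≤ ρ²=34; F_rep = 15·(2,-5)/29² = (0.0357,-0.0892)
o4: d²=52 > ρ²=34 → inactive
F = F_att + ΣF_rep = (2.7857,-0.3392)
p' = p + 1/20·F = (-1.8607,-2.0170)

Fx=2.7857 Fy=-0.3392 x'=-1.8607 y'=-2.0170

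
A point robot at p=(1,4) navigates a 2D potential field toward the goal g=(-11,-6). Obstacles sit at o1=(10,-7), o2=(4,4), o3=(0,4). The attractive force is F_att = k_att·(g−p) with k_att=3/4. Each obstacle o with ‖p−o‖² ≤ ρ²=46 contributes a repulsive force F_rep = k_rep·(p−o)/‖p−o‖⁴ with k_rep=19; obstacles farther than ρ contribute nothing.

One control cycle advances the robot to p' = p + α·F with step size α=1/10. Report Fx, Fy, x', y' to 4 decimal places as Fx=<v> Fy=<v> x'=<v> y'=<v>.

F_att = 3/4·(g−p) = 3/4·(-12,-10) = (-9.0000,-7.5000)
o1: d²=202 > ρ²=46 → inactive
o2: d²=9 ≤ ρ²=46; F_rep = 19·(-3,0)/9² = (-0.7037,0.0000)
o3: d²=1 ≤ ρ²=46; F_rep = 19·(1,0)/1² = (19.0000,0.0000)
F = F_att + ΣF_rep = (9.2963,-7.5000)
p' = p + 1/10·F = (1.9296,3.2500)

Fx=9.2963 Fy=-7.5000 x'=1.9296 y'=3.2500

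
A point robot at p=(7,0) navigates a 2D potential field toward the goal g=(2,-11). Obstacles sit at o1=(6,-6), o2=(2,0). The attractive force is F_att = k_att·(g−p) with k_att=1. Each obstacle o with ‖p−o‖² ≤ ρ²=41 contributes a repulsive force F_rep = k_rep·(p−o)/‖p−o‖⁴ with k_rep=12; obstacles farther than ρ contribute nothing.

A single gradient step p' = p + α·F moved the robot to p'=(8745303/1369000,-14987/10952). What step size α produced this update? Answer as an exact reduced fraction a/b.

α = 1/8

F_att = 1·(g−p) = 1·(-5,-11) = (-5.0000,-11.0000)
o1: d²=37 ≤ ρ²=41; F_rep = 12·(1,6)/37² = (0.0088,0.0526)
o2: d²=25 ≤ ρ²=41; F_rep = 12·(5,0)/25² = (0.0960,0.0000)
F = F_att + ΣF_rep = (-4.8952,-10.9474)
Δp = p'−p = (-0.6119,-1.3684); α = Δx/Fx = (-837697/1369000) / (-837697/171125) = 1/8
check: Δy/Fy = (-14987/10952) / (-14987/1369) = 1/8 ✓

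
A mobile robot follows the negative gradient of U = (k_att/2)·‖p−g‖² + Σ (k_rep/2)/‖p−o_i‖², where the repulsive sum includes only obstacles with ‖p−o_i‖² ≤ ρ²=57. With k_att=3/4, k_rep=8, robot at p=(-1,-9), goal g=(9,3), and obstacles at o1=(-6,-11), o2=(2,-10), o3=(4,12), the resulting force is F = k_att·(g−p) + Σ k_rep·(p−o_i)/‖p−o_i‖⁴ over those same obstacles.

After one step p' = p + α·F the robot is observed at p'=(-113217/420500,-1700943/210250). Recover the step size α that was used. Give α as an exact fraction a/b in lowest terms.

α = 1/10

F_att = 3/4·(g−p) = 3/4·(10,12) = (7.5000,9.0000)
o1: d²=29 ≤ ρ²=57; F_rep = 8·(5,2)/29² = (0.0476,0.0190)
o2: d²=10 ≤ ρ²=57; F_rep = 8·(-3,1)/10² = (-0.2400,0.0800)
o3: d²=466 > ρ²=57 → inactive
F = F_att + ΣF_rep = (7.3076,9.0990)
Δp = p'−p = (0.7308,0.9099); α = Δx/Fx = (307283/420500) / (307283/42050) = 1/10
check: Δy/Fy = (191307/210250) / (191307/21025) = 1/10 ✓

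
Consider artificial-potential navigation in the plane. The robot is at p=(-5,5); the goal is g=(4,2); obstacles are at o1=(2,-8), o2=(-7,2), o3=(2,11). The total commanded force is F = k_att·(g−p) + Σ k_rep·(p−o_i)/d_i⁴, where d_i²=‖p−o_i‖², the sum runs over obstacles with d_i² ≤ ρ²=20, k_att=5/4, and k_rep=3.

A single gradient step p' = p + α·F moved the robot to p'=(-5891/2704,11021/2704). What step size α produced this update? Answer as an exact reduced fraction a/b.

F_att = 5/4·(g−p) = 5/4·(9,-3) = (11.2500,-3.7500)
o1: d²=218 > ρ²=20 → inactive
o2: d²=13 ≤ ρ²=20; F_rep = 3·(2,3)/13² = (0.0355,0.0533)
o3: d²=85 > ρ²=20 → inactive
F = F_att + ΣF_rep = (11.2855,-3.6967)
Δp = p'−p = (2.8214,-0.9242); α = Δx/Fx = (7629/2704) / (7629/676) = 1/4
check: Δy/Fy = (-2499/2704) / (-2499/676) = 1/4 ✓

α = 1/4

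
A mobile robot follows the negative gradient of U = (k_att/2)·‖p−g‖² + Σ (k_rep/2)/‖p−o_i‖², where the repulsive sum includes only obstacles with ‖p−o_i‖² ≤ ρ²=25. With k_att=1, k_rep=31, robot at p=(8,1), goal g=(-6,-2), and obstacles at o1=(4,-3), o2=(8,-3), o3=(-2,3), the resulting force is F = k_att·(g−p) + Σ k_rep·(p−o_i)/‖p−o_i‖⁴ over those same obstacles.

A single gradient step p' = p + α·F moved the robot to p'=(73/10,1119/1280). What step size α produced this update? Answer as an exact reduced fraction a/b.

F_att = 1·(g−p) = 1·(-14,-3) = (-14.0000,-3.0000)
o1: d²=32 > ρ²=25 → inactive
o2: d²=16 ≤ ρ²=25; F_rep = 31·(0,4)/16² = (0.0000,0.4844)
o3: d²=104 > ρ²=25 → inactive
F = F_att + ΣF_rep = (-14.0000,-2.5156)
Δp = p'−p = (-0.7000,-0.1258); α = Δx/Fx = (-7/10) / (-14) = 1/20
check: Δy/Fy = (-161/1280) / (-161/64) = 1/20 ✓

α = 1/20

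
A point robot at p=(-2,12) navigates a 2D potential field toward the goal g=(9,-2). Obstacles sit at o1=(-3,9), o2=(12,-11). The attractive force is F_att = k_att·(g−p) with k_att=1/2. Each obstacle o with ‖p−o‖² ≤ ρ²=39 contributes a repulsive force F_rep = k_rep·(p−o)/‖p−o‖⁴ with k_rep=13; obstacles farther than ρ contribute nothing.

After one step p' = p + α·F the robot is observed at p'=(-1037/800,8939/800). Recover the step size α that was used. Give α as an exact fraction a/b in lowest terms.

F_att = 1/2·(g−p) = 1/2·(11,-14) = (5.5000,-7.0000)
o1: d²=10 ≤ ρ²=39; F_rep = 13·(1,3)/10² = (0.1300,0.3900)
o2: d²=725 > ρ²=39 → inactive
F = F_att + ΣF_rep = (5.6300,-6.6100)
Δp = p'−p = (0.7037,-0.8263); α = Δx/Fx = (563/800) / (563/100) = 1/8
check: Δy/Fy = (-661/800) / (-661/100) = 1/8 ✓

α = 1/8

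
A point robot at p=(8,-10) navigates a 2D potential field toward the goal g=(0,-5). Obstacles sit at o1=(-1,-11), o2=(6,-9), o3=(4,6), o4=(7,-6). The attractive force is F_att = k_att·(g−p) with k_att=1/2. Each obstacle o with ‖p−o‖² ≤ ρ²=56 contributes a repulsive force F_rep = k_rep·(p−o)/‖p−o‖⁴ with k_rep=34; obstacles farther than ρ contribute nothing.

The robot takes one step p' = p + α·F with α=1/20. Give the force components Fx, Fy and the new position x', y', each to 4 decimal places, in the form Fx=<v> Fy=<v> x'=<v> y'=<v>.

Fx=-1.1624 Fy=0.6694 x'=7.9419 y'=-9.9665

F_att = 1/2·(g−p) = 1/2·(-8,5) = (-4.0000,2.5000)
o1: d²=82 > ρ²=56 → inactive
o2: d²=5 ≤ ρ²=56; F_rep = 34·(2,-1)/5² = (2.7200,-1.3600)
o3: d²=272 > ρ²=56 → inactive
o4: d²=17 ≤ ρ²=56; F_rep = 34·(1,-4)/17² = (0.1176,-0.4706)
F = F_att + ΣF_rep = (-1.1624,0.6694)
p' = p + 1/20·F = (7.9419,-9.9665)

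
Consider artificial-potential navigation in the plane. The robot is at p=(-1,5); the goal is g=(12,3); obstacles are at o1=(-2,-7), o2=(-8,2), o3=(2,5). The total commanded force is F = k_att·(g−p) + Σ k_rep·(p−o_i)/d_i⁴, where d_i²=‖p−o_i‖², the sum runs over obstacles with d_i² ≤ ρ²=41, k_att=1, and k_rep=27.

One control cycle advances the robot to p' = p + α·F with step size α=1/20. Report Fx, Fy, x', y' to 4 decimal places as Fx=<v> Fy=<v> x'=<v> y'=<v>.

F_att = 1·(g−p) = 1·(13,-2) = (13.0000,-2.0000)
o1: d²=145 > ρ²=41 → inactive
o2: d²=58 > ρ²=41 → inactive
o3: d²=9 ≤ ρ²=41; F_rep = 27·(-3,0)/9² = (-1.0000,0.0000)
F = F_att + ΣF_rep = (12.0000,-2.0000)
p' = p + 1/20·F = (-0.4000,4.9000)

Fx=12.0000 Fy=-2.0000 x'=-0.4000 y'=4.9000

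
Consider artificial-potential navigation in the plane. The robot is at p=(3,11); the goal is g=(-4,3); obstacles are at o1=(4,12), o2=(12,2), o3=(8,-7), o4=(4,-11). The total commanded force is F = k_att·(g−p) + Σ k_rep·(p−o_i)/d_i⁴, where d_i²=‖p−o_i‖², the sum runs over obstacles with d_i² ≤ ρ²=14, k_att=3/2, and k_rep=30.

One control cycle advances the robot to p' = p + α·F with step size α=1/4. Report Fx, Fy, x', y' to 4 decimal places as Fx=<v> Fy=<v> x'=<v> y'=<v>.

Fx=-18.0000 Fy=-19.5000 x'=-1.5000 y'=6.1250

F_att = 3/2·(g−p) = 3/2·(-7,-8) = (-10.5000,-12.0000)
o1: d²=2 ≤ ρ²=14; F_rep = 30·(-1,-1)/2² = (-7.5000,-7.5000)
o2: d²=162 > ρ²=14 → inactive
o3: d²=349 > ρ²=14 → inactive
o4: d²=485 > ρ²=14 → inactive
F = F_att + ΣF_rep = (-18.0000,-19.5000)
p' = p + 1/4·F = (-1.5000,6.1250)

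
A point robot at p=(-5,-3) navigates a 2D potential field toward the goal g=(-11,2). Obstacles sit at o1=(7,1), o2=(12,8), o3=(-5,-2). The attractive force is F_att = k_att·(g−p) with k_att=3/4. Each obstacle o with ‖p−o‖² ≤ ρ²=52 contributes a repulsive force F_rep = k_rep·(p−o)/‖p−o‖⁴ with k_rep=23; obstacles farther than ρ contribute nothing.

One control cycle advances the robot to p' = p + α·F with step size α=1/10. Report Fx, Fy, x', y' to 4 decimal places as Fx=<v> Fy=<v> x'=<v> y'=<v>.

Fx=-4.5000 Fy=-19.2500 x'=-5.4500 y'=-4.9250

F_att = 3/4·(g−p) = 3/4·(-6,5) = (-4.5000,3.7500)
o1: d²=160 > ρ²=52 → inactive
o2: d²=410 > ρ²=52 → inactive
o3: d²=1 ≤ ρ²=52; F_rep = 23·(0,-1)/1² = (0.0000,-23.0000)
F = F_att + ΣF_rep = (-4.5000,-19.2500)
p' = p + 1/10·F = (-5.4500,-4.9250)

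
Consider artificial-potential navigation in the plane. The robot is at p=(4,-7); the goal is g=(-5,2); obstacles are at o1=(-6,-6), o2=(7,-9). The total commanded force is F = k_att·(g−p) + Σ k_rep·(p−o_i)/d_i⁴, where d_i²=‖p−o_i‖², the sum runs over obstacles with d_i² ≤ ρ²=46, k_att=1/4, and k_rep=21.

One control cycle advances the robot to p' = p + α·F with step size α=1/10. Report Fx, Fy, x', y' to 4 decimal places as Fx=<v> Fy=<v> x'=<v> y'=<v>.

F_att = 1/4·(g−p) = 1/4·(-9,9) = (-2.2500,2.2500)
o1: d²=101 > ρ²=46 → inactive
o2: d²=13 ≤ ρ²=46; F_rep = 21·(-3,2)/13² = (-0.3728,0.2485)
F = F_att + ΣF_rep = (-2.6228,2.4985)
p' = p + 1/10·F = (3.7377,-6.7501)

Fx=-2.6228 Fy=2.4985 x'=3.7377 y'=-6.7501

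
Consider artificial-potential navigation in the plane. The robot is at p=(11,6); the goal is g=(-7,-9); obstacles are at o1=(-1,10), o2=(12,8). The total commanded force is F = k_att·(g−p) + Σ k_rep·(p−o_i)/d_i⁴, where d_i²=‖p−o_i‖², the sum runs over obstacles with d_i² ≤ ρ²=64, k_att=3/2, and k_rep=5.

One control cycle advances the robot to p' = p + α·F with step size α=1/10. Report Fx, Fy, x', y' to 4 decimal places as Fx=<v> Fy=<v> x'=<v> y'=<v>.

F_att = 3/2·(g−p) = 3/2·(-18,-15) = (-27.0000,-22.5000)
o1: d²=160 > ρ²=64 → inactive
o2: d²=5 ≤ ρ²=64; F_rep = 5·(-1,-2)/5² = (-0.2000,-0.4000)
F = F_att + ΣF_rep = (-27.2000,-22.9000)
p' = p + 1/10·F = (8.2800,3.7100)

Fx=-27.2000 Fy=-22.9000 x'=8.2800 y'=3.7100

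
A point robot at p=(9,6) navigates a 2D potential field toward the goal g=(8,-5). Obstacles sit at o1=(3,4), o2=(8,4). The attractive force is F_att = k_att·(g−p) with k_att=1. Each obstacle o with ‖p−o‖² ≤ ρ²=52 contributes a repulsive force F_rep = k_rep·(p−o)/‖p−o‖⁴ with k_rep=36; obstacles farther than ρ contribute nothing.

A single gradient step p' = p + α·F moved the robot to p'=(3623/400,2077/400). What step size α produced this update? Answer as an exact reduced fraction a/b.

F_att = 1·(g−p) = 1·(-1,-11) = (-1.0000,-11.0000)
o1: d²=40 ≤ ρ²=52; F_rep = 36·(6,2)/40² = (0.1350,0.0450)
o2: d²=5 ≤ ρ²=52; F_rep = 36·(1,2)/5² = (1.4400,2.8800)
F = F_att + ΣF_rep = (0.5750,-8.0750)
Δp = p'−p = (0.0575,-0.8075); α = Δx/Fx = (23/400) / (23/40) = 1/10
check: Δy/Fy = (-323/400) / (-323/40) = 1/10 ✓

α = 1/10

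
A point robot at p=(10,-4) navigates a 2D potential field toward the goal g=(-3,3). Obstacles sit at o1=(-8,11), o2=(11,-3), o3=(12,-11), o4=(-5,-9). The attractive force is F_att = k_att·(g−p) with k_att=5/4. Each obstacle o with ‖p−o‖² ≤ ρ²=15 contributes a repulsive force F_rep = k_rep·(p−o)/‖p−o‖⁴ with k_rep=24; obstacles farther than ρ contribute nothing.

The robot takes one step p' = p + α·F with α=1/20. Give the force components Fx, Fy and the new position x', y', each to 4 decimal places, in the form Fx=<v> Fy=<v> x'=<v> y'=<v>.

Fx=-22.2500 Fy=2.7500 x'=8.8875 y'=-3.8625

F_att = 5/4·(g−p) = 5/4·(-13,7) = (-16.2500,8.7500)
o1: d²=549 > ρ²=15 → inactive
o2: d²=2 ≤ ρ²=15; F_rep = 24·(-1,-1)/2² = (-6.0000,-6.0000)
o3: d²=53 > ρ²=15 → inactive
o4: d²=250 > ρ²=15 → inactive
F = F_att + ΣF_rep = (-22.2500,2.7500)
p' = p + 1/20·F = (8.8875,-3.8625)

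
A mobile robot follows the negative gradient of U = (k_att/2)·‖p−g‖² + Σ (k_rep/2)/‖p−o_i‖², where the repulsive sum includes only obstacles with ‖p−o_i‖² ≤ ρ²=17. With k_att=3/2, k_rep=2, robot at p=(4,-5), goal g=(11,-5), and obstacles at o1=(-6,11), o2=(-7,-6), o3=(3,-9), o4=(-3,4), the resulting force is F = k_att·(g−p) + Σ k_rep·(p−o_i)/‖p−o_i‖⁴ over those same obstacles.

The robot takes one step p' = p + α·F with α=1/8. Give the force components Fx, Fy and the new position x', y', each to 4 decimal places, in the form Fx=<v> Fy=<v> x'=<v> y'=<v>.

Fx=10.5069 Fy=0.0277 x'=5.3134 y'=-4.9965

F_att = 3/2·(g−p) = 3/2·(7,0) = (10.5000,0.0000)
o1: d²=356 > ρ²=17 → inactive
o2: d²=122 > ρ²=17 → inactive
o3: d²=17 ≤ ρ²=17; F_rep = 2·(1,4)/17² = (0.0069,0.0277)
o4: d²=130 > ρ²=17 → inactive
F = F_att + ΣF_rep = (10.5069,0.0277)
p' = p + 1/8·F = (5.3134,-4.9965)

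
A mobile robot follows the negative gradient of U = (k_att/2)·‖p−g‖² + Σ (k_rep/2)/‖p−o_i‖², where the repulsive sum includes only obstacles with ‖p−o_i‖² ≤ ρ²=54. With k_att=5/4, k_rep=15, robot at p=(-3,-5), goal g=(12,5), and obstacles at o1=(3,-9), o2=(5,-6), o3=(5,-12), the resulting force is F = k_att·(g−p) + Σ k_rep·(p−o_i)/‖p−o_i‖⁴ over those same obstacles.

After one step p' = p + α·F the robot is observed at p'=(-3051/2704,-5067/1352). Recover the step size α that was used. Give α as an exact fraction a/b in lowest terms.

α = 1/10

F_att = 5/4·(g−p) = 5/4·(15,10) = (18.7500,12.5000)
o1: d²=52 ≤ ρ²=54; F_rep = 15·(-6,4)/52² = (-0.0333,0.0222)
o2: d²=65 > ρ²=54 → inactive
o3: d²=113 > ρ²=54 → inactive
F = F_att + ΣF_rep = (18.7167,12.5222)
Δp = p'−p = (1.8717,1.2522); α = Δx/Fx = (5061/2704) / (25305/1352) = 1/10
check: Δy/Fy = (1693/1352) / (8465/676) = 1/10 ✓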